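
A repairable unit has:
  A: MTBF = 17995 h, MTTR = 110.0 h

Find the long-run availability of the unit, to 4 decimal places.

0.9939

A(A) = MTBF/(MTBF+MTTR) = 17995/(17995+110.0) = 0.9939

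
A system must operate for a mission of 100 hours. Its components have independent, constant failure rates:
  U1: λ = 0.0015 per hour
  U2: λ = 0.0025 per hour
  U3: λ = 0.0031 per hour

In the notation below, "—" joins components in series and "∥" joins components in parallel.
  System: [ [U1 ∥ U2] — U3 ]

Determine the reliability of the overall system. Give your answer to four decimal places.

0.7108

R(U1) = exp(−0.0015 × 100) = 0.860708
R(U2) = exp(−0.0025 × 100) = 0.778801
R(U3) = exp(−0.0031 × 100) = 0.733447
Parallel (U1 and U2): 1 − (1 − 0.860708)(1 − 0.778801) = 0.969189
Series ([0.969189] and U3): 0.969189 × 0.733447 = 0.7108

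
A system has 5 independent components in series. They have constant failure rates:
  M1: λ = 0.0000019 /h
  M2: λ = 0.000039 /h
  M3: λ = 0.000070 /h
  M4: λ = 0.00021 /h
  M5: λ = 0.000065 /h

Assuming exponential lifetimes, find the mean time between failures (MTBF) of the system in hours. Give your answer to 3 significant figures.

Series of exponential components: λ_sys = Σ λ_i
λ_sys = 0.0000019 + 0.000039 + 0.000070 + 0.00021 + 0.000065 = 3.8590e-04 /h
MTBF = 1 / λ_sys = 2590 h

2590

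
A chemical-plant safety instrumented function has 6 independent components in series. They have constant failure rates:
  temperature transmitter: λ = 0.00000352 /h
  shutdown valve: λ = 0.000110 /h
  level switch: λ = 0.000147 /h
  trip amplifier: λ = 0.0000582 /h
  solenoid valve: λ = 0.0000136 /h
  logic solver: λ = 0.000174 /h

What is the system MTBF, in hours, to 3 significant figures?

1980

Series of exponential components: λ_sys = Σ λ_i
λ_sys = 0.00000352 + 0.000110 + 0.000147 + 0.0000582 + 0.0000136 + 0.000174 = 5.0632e-04 /h
MTBF = 1 / λ_sys = 1980 h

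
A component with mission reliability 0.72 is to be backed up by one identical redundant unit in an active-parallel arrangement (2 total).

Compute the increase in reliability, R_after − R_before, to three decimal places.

R_before = 0.72
R_after = 1 − (1 − 0.72)^2 = 0.922
ΔR = 0.922 − 0.72 = 0.202

0.202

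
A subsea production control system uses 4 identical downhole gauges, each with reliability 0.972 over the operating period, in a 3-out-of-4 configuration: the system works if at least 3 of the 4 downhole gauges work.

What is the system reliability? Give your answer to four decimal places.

0.9955

R = Σ_{i=3}^{4} C(4,i) p^i (1−p)^{4−i} with p = 0.972
C(4,3)·0.972^3·0.028^1 = 0.102853
C(4,4)·0.972^4·0.028^0 = 0.892617
Sum = 0.9955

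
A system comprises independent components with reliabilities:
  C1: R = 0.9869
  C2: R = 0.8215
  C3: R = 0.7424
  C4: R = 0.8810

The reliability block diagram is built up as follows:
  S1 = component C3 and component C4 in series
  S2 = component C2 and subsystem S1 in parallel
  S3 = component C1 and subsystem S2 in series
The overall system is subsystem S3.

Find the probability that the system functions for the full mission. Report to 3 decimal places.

Series (C3 and C4): 0.74240 × 0.88100 = 0.65405
Parallel (C2 and [0.65405]): 1 − (1 − 0.82150)(1 − 0.65405) = 0.93825
Series (C1 and [0.93825]): 0.98690 × 0.93825 = 0.926

0.926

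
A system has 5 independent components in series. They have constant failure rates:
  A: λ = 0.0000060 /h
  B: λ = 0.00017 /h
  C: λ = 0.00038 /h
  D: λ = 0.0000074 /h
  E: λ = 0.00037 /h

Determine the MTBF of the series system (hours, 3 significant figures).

Series of exponential components: λ_sys = Σ λ_i
λ_sys = 0.0000060 + 0.00017 + 0.00038 + 0.0000074 + 0.00037 = 9.3340e-04 /h
MTBF = 1 / λ_sys = 1070 h

1070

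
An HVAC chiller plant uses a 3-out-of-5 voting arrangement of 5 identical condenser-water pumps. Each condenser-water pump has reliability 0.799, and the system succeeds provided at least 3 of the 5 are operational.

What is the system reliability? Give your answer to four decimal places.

0.9413

R = Σ_{i=3}^{5} C(5,i) p^i (1−p)^{5−i} with p = 0.799
C(5,3)·0.799^3·0.201^2 = 0.206078
C(5,4)·0.799^4·0.201^1 = 0.409594
C(5,5)·0.799^5·0.201^0 = 0.325637
Sum = 0.9413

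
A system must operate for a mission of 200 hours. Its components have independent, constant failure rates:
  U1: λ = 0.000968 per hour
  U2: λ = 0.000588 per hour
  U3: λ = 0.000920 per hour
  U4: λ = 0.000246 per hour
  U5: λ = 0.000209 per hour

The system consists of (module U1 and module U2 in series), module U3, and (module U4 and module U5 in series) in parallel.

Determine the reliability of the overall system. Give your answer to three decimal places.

0.996

R(U1) = exp(−0.000968 × 200) = 0.82399
R(U2) = exp(−0.000588 × 200) = 0.88905
R(U3) = exp(−0.000920 × 200) = 0.83194
R(U4) = exp(−0.000246 × 200) = 0.95199
R(U5) = exp(−0.000209 × 200) = 0.95906
Series (U1 and U2): 0.82399 × 0.88905 = 0.73257
Series (U4 and U5): 0.95199 × 0.95906 = 0.91302
Parallel ([0.73257], U3, and [0.91302]): 1 − (1 − 0.73257)(1 − 0.83194)(1 − 0.91302) = 0.996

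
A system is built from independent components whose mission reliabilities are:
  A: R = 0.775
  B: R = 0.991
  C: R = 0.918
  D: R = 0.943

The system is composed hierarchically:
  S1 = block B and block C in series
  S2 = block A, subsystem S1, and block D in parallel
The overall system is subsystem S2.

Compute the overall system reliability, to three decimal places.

Series (B and C): 0.99100 × 0.91800 = 0.90974
Parallel (A, [0.90974], and D): 1 − (1 − 0.77500)(1 − 0.90974)(1 − 0.94300) = 0.999

0.999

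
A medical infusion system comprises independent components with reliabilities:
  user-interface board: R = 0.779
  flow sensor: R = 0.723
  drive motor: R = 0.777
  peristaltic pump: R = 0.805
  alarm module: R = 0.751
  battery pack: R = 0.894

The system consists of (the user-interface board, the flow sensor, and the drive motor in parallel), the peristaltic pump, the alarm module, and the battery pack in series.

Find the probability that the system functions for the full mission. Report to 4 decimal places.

Parallel (user-interface board, flow sensor, and drive motor): 1 − (1 − 0.779000)(1 − 0.723000)(1 − 0.777000) = 0.986349
Series ([0.986349], peristaltic pump, alarm module, and battery pack): 0.986349 × 0.805000 × 0.751000 × 0.894000 = 0.5331

0.5331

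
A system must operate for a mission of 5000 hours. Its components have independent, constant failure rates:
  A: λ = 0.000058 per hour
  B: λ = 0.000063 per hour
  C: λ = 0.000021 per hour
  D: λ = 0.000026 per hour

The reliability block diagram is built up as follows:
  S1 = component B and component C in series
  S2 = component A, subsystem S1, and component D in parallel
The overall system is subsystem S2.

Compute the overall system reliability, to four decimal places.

0.9895

R(A) = exp(−0.000058 × 5000) = 0.748264
R(B) = exp(−0.000063 × 5000) = 0.729789
R(C) = exp(−0.000021 × 5000) = 0.900325
R(D) = exp(−0.000026 × 5000) = 0.878095
Series (B and C): 0.729789 × 0.900325 = 0.657047
Parallel (A, [0.657047], and D): 1 − (1 − 0.748264)(1 − 0.657047)(1 − 0.878095) = 0.9895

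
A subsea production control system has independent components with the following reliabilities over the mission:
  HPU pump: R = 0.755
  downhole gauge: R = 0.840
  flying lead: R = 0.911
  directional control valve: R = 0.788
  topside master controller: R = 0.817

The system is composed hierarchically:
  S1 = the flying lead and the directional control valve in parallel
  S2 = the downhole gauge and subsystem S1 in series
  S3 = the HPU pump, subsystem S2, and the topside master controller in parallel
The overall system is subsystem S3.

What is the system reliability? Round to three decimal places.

Parallel (flying lead and directional control valve): 1 − (1 − 0.91100)(1 − 0.78800) = 0.98113
Series (downhole gauge and [0.98113]): 0.84000 × 0.98113 = 0.82415
Parallel (HPU pump, [0.82415], and topside master controller): 1 − (1 − 0.75500)(1 − 0.82415)(1 − 0.81700) = 0.992

0.992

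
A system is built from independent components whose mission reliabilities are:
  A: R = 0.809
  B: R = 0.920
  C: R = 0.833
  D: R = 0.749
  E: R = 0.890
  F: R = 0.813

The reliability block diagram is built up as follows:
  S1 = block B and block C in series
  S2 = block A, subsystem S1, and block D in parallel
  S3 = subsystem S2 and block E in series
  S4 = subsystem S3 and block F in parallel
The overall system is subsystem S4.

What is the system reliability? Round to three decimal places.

0.978

Series (B and C): 0.92000 × 0.83300 = 0.76636
Parallel (A, [0.76636], and D): 1 − (1 − 0.80900)(1 − 0.76636)(1 − 0.74900) = 0.98880
Series ([0.98880] and E): 0.98880 × 0.89000 = 0.88003
Parallel ([0.88003] and F): 1 − (1 − 0.88003)(1 − 0.81300) = 0.978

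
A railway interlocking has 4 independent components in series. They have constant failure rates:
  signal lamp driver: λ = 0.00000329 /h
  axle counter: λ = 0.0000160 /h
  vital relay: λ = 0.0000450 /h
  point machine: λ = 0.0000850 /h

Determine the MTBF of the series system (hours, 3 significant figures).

Series of exponential components: λ_sys = Σ λ_i
λ_sys = 0.00000329 + 0.0000160 + 0.0000450 + 0.0000850 = 1.4929e-04 /h
MTBF = 1 / λ_sys = 6700 h

6700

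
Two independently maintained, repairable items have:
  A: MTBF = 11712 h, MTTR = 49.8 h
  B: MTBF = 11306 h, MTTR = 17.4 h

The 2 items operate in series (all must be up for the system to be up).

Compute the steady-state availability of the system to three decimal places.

0.994

A(A) = MTBF/(MTBF+MTTR) = 11712/(11712+49.8) = 0.995766
A(B) = MTBF/(MTBF+MTTR) = 11306/(11306+17.4) = 0.998463
Series availability: 0.995766 × 0.998463 = 0.994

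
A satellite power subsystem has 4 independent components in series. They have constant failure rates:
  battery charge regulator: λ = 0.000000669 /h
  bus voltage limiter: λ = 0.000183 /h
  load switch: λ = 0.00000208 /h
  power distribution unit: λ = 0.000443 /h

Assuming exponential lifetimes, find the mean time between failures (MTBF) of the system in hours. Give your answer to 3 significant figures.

1590

Series of exponential components: λ_sys = Σ λ_i
λ_sys = 0.000000669 + 0.000183 + 0.00000208 + 0.000443 = 6.2875e-04 /h
MTBF = 1 / λ_sys = 1590 h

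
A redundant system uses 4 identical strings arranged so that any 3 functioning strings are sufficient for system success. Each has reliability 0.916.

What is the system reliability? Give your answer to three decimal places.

R = Σ_{i=3}^{4} C(4,i) p^i (1−p)^{4−i} with p = 0.916
C(4,3)·0.916^3·0.084^1 = 0.25824
C(4,4)·0.916^4·0.084^0 = 0.70401
Sum = 0.962

0.962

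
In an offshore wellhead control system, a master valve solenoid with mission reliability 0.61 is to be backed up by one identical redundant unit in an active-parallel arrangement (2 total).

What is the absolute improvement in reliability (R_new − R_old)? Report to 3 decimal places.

0.238

R_before = 0.61
R_after = 1 − (1 − 0.61)^2 = 0.848
ΔR = 0.848 − 0.61 = 0.238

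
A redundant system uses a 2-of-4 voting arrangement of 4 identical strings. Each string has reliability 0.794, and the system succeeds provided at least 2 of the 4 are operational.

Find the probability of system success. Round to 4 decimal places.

0.9704

R = Σ_{i=2}^{4} C(4,i) p^i (1−p)^{4−i} with p = 0.794
C(4,2)·0.794^2·0.206^2 = 0.160519
C(4,3)·0.794^3·0.206^1 = 0.412467
C(4,4)·0.794^4·0.206^0 = 0.397450
Sum = 0.9704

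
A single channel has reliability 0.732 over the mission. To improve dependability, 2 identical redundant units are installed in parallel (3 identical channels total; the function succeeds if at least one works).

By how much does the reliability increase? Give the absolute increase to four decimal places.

R_before = 0.732
R_after = 1 − (1 − 0.732)^3 = 0.9808
ΔR = 0.9808 − 0.732 = 0.2488

0.2488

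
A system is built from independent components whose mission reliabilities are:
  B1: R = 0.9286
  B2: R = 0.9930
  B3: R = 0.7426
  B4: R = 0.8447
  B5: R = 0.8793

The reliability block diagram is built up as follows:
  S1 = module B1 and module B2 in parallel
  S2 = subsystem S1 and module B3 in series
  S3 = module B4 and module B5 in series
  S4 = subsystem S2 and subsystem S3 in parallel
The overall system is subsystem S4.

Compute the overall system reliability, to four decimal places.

Parallel (B1 and B2): 1 − (1 − 0.928600)(1 − 0.993000) = 0.999500
Series ([0.999500] and B3): 0.999500 × 0.742600 = 0.742229
Series (B4 and B5): 0.844700 × 0.879300 = 0.742745
Parallel ([0.742229] and [0.742745]): 1 − (1 − 0.742229)(1 − 0.742745) = 0.9337

0.9337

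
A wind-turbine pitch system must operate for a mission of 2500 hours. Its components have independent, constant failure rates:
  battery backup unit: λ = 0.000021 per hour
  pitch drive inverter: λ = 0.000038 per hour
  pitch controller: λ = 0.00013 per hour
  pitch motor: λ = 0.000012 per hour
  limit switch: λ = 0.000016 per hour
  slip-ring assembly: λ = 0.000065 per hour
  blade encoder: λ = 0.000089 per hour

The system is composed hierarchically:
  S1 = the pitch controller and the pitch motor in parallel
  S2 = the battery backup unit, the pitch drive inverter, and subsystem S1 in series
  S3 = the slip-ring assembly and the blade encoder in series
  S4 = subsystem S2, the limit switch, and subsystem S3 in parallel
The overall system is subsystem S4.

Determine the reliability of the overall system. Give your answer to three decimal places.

R(battery backup unit) = exp(−0.000021 × 2500) = 0.94885
R(pitch drive inverter) = exp(−0.000038 × 2500) = 0.90937
R(pitch controller) = exp(−0.00013 × 2500) = 0.72253
R(pitch motor) = exp(−0.000012 × 2500) = 0.97045
R(limit switch) = exp(−0.000016 × 2500) = 0.96079
R(slip-ring assembly) = exp(−0.000065 × 2500) = 0.85002
R(blade encoder) = exp(−0.000089 × 2500) = 0.80052
Parallel (pitch controller and pitch motor): 1 − (1 − 0.72253)(1 − 0.97045) = 0.99180
Series (battery backup unit, pitch drive inverter, and [0.99180]): 0.94885 × 0.90937 × 0.99180 = 0.85578
Series (slip-ring assembly and blade encoder): 0.85002 × 0.80052 = 0.68046
Parallel ([0.85578], limit switch, and [0.68046]): 1 − (1 − 0.85578)(1 − 0.96079)(1 − 0.68046) = 0.998

0.998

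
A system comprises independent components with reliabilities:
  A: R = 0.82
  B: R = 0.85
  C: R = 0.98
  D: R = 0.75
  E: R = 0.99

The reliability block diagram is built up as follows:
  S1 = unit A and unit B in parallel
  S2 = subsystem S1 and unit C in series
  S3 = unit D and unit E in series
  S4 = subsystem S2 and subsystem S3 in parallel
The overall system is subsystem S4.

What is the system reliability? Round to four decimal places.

Parallel (A and B): 1 − (1 − 0.820000)(1 − 0.850000) = 0.973000
Series ([0.973000] and C): 0.973000 × 0.980000 = 0.953540
Series (D and E): 0.750000 × 0.990000 = 0.742500
Parallel ([0.953540] and [0.742500]): 1 − (1 − 0.953540)(1 − 0.742500) = 0.9880

0.9880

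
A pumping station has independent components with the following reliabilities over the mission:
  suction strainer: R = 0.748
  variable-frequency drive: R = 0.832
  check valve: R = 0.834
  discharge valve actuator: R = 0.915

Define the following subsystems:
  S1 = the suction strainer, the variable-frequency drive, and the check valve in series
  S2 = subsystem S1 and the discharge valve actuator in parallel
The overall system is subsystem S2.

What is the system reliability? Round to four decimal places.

0.9591

Series (suction strainer, variable-frequency drive, and check valve): 0.748000 × 0.832000 × 0.834000 = 0.519028
Parallel ([0.519028] and discharge valve actuator): 1 − (1 − 0.519028)(1 − 0.915000) = 0.9591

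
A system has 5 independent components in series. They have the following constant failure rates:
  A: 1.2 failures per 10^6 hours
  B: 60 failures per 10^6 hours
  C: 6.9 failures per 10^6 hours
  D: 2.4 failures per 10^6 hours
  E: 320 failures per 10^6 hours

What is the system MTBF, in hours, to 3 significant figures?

2560

Series of exponential components: λ_sys = Σ λ_i
λ_sys = 0.0000012 + 0.000060 + 0.0000069 + 0.0000024 + 0.00032 = 3.9050e-04 /h
MTBF = 1 / λ_sys = 2560 h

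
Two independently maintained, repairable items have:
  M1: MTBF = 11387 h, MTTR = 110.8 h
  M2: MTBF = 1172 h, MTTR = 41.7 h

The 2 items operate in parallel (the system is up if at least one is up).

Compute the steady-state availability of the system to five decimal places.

0.99967

A(M1) = MTBF/(MTBF+MTTR) = 11387/(11387+110.8) = 0.990363
A(M2) = MTBF/(MTBF+MTTR) = 1172/(1172+41.7) = 0.965642
Parallel availability: 1 − (1 − 0.990363)(1 − 0.965642) = 0.99967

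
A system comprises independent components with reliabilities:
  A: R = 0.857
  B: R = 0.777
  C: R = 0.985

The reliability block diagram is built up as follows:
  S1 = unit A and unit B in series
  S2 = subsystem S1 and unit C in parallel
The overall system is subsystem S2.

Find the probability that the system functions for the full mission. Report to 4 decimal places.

Series (A and B): 0.857000 × 0.777000 = 0.665889
Parallel ([0.665889] and C): 1 − (1 − 0.665889)(1 − 0.985000) = 0.9950

0.9950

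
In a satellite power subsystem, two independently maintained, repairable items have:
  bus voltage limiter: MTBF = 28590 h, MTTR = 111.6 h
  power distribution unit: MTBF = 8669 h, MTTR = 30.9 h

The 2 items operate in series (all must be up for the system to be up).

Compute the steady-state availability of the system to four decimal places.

0.9926

A(bus voltage limiter) = MTBF/(MTBF+MTTR) = 28590/(28590+111.6) = 0.996112
A(power distribution unit) = MTBF/(MTBF+MTTR) = 8669/(8669+30.9) = 0.996448
Series availability: 0.996112 × 0.996448 = 0.9926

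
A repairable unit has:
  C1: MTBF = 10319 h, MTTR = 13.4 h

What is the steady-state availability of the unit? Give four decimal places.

0.9987

A(C1) = MTBF/(MTBF+MTTR) = 10319/(10319+13.4) = 0.9987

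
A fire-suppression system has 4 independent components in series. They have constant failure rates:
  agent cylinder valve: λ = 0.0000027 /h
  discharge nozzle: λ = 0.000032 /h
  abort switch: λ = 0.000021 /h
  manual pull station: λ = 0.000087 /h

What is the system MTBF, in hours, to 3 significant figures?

7010

Series of exponential components: λ_sys = Σ λ_i
λ_sys = 0.0000027 + 0.000032 + 0.000021 + 0.000087 = 1.4270e-04 /h
MTBF = 1 / λ_sys = 7010 h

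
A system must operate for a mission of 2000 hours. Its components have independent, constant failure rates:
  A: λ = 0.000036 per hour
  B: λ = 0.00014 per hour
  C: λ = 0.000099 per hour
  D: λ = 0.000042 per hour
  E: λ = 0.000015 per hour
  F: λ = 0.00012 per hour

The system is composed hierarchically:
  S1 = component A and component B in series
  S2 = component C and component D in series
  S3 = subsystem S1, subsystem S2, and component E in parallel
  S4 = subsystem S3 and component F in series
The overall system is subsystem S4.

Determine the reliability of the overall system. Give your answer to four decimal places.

R(A) = exp(−0.000036 × 2000) = 0.930531
R(B) = exp(−0.00014 × 2000) = 0.755784
R(C) = exp(−0.000099 × 2000) = 0.820370
R(D) = exp(−0.000042 × 2000) = 0.919431
R(E) = exp(−0.000015 × 2000) = 0.970446
R(F) = exp(−0.00012 × 2000) = 0.786628
Series (A and B): 0.930531 × 0.755784 = 0.703280
Series (C and D): 0.820370 × 0.919431 = 0.754274
Parallel ([0.703280], [0.754274], and E): 1 − (1 − 0.703280)(1 − 0.754274)(1 − 0.970446) = 0.997845
Series ([0.997845] and F): 0.997845 × 0.786628 = 0.7849

0.7849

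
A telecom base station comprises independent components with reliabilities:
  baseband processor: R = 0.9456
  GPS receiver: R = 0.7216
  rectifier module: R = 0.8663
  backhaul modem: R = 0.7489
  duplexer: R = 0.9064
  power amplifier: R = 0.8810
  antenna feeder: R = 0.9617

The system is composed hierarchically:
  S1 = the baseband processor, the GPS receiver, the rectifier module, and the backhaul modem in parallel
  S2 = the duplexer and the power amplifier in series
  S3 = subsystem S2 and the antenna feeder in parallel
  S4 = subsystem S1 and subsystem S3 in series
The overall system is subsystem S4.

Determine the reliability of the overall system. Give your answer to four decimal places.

0.9918

Parallel (baseband processor, GPS receiver, rectifier module, and backhaul modem): 1 − (1 − 0.945600)(1 − 0.721600)(1 − 0.866300)(1 − 0.748900) = 0.999492
Series (duplexer and power amplifier): 0.906400 × 0.881000 = 0.798538
Parallel ([0.798538] and antenna feeder): 1 − (1 − 0.798538)(1 − 0.961700) = 0.992284
Series ([0.999492] and [0.992284]): 0.999492 × 0.992284 = 0.9918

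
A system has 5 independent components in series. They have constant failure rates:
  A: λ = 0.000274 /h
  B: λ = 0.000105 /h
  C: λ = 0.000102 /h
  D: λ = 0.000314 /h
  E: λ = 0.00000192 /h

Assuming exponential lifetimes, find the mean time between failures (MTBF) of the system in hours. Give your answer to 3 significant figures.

1250

Series of exponential components: λ_sys = Σ λ_i
λ_sys = 0.000274 + 0.000105 + 0.000102 + 0.000314 + 0.00000192 = 7.9692e-04 /h
MTBF = 1 / λ_sys = 1250 h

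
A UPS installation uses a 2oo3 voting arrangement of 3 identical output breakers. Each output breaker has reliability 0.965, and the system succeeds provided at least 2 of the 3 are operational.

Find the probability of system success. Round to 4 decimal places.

0.9964

R = Σ_{i=2}^{3} C(3,i) p^i (1−p)^{3−i} with p = 0.965
C(3,2)·0.965^2·0.035^1 = 0.097779
C(3,3)·0.965^3·0.035^0 = 0.898632
Sum = 0.9964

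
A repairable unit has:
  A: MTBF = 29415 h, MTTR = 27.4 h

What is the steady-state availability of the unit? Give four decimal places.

0.9991

A(A) = MTBF/(MTBF+MTTR) = 29415/(29415+27.4) = 0.9991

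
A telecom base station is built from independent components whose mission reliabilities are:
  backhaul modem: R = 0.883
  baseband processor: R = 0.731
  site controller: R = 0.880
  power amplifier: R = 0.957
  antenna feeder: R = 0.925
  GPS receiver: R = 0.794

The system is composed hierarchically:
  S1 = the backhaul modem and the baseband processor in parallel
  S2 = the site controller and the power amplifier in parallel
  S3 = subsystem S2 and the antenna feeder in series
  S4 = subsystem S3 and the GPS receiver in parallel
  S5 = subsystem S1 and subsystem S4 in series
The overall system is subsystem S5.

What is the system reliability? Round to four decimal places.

0.9526

Parallel (backhaul modem and baseband processor): 1 − (1 − 0.883000)(1 − 0.731000) = 0.968527
Parallel (site controller and power amplifier): 1 − (1 − 0.880000)(1 − 0.957000) = 0.994840
Series ([0.994840] and antenna feeder): 0.994840 × 0.925000 = 0.920227
Parallel ([0.920227] and GPS receiver): 1 − (1 − 0.920227)(1 − 0.794000) = 0.983567
Series ([0.968527] and [0.983567]): 0.968527 × 0.983567 = 0.9526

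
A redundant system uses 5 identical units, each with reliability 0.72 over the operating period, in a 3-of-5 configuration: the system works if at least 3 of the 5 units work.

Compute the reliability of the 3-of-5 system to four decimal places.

R = Σ_{i=3}^{5} C(5,i) p^i (1−p)^{5−i} with p = 0.72
C(5,3)·0.72^3·0.28^2 = 0.292626
C(5,4)·0.72^4·0.28^1 = 0.376234
C(5,5)·0.72^5·0.28^0 = 0.193492
Sum = 0.8624

0.8624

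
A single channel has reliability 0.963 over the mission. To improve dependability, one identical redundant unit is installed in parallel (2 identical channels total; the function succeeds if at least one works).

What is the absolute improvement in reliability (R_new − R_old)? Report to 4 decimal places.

R_before = 0.963
R_after = 1 − (1 − 0.963)^2 = 0.9986
ΔR = 0.9986 − 0.963 = 0.0356

0.0356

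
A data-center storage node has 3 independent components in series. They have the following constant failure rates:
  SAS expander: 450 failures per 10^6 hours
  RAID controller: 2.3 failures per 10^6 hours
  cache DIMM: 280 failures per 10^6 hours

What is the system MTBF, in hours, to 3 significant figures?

Series of exponential components: λ_sys = Σ λ_i
λ_sys = 0.00045 + 0.0000023 + 0.00028 = 7.3230e-04 /h
MTBF = 1 / λ_sys = 1370 h

1370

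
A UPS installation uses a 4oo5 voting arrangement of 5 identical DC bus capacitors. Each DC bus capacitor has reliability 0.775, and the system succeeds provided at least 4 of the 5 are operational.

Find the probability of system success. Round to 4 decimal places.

0.6854

R = Σ_{i=4}^{5} C(5,i) p^i (1−p)^{5−i} with p = 0.775
C(5,4)·0.775^4·0.225^1 = 0.405844
C(5,5)·0.775^5·0.225^0 = 0.279582
Sum = 0.6854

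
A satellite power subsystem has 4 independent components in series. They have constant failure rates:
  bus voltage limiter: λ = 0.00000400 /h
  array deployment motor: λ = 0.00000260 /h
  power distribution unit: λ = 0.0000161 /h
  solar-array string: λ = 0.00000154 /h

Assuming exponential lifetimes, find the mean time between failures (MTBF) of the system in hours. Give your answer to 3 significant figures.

Series of exponential components: λ_sys = Σ λ_i
λ_sys = 0.00000400 + 0.00000260 + 0.0000161 + 0.00000154 = 2.4240e-05 /h
MTBF = 1 / λ_sys = 41300 h

41300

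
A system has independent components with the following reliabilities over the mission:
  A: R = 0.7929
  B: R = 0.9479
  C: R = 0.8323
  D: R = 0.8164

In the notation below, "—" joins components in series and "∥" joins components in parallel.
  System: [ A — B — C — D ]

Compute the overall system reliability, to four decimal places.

Series (A, B, C, and D): 0.792900 × 0.947900 × 0.832300 × 0.816400 = 0.5107

0.5107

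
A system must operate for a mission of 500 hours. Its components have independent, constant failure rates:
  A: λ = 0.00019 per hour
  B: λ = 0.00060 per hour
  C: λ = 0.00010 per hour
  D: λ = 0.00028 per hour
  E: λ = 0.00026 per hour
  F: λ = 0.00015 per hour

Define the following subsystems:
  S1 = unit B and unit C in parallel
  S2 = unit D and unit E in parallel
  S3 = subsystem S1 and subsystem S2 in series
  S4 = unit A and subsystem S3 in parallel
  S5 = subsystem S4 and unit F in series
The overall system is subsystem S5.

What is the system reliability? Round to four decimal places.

R(A) = exp(−0.00019 × 500) = 0.909373
R(B) = exp(−0.00060 × 500) = 0.740818
R(C) = exp(−0.00010 × 500) = 0.951229
R(D) = exp(−0.00028 × 500) = 0.869358
R(E) = exp(−0.00026 × 500) = 0.878095
R(F) = exp(−0.00015 × 500) = 0.927743
Parallel (B and C): 1 − (1 − 0.740818)(1 − 0.951229) = 0.987359
Parallel (D and E): 1 − (1 − 0.869358)(1 − 0.878095) = 0.984074
Series ([0.987359] and [0.984074]): 0.987359 × 0.984074 = 0.971634
Parallel (A and [0.971634]): 1 − (1 − 0.909373)(1 − 0.971634) = 0.997429
Series ([0.997429] and F): 0.997429 × 0.927743 = 0.9254

0.9254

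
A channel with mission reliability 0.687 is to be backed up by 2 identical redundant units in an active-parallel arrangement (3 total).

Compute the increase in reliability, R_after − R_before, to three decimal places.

0.282

R_before = 0.687
R_after = 1 − (1 − 0.687)^3 = 0.969
ΔR = 0.969 − 0.687 = 0.282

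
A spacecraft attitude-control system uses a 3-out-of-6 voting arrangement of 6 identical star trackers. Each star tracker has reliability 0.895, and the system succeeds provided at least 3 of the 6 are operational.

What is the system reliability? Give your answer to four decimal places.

0.9985

R = Σ_{i=3}^{6} C(6,i) p^i (1−p)^{6−i} with p = 0.895
C(6,3)·0.895^3·0.105^3 = 0.016598
C(6,4)·0.895^4·0.105^2 = 0.106111
C(6,5)·0.895^5·0.105^1 = 0.361789
C(6,6)·0.895^6·0.105^0 = 0.513971
Sum = 0.9985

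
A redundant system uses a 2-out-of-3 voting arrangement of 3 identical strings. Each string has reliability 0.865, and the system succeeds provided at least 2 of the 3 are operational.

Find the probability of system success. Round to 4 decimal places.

R = Σ_{i=2}^{3} C(3,i) p^i (1−p)^{3−i} with p = 0.865
C(3,2)·0.865^2·0.135^1 = 0.303031
C(3,3)·0.865^3·0.135^0 = 0.647215
Sum = 0.9502

0.9502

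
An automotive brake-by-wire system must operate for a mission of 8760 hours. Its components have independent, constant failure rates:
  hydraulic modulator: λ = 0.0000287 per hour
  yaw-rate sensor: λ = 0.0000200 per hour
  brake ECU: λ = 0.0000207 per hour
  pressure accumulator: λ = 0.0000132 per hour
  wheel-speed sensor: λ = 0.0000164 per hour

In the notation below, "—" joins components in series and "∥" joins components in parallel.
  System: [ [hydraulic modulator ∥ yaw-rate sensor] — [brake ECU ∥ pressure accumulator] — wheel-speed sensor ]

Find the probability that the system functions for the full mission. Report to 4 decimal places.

0.8201

R(hydraulic modulator) = exp(−0.0000287 × 8760) = 0.777702
R(yaw-rate sensor) = exp(−0.0000200 × 8760) = 0.839289
R(brake ECU) = exp(−0.0000207 × 8760) = 0.834158
R(pressure accumulator) = exp(−0.0000132 × 8760) = 0.890803
R(wheel-speed sensor) = exp(−0.0000164 × 8760) = 0.866179
Parallel (hydraulic modulator and yaw-rate sensor): 1 − (1 − 0.777702)(1 − 0.839289) = 0.964274
Parallel (brake ECU and pressure accumulator): 1 − (1 − 0.834158)(1 − 0.890803) = 0.981891
Series ([0.964274], [0.981891], and wheel-speed sensor): 0.964274 × 0.981891 × 0.866179 = 0.8201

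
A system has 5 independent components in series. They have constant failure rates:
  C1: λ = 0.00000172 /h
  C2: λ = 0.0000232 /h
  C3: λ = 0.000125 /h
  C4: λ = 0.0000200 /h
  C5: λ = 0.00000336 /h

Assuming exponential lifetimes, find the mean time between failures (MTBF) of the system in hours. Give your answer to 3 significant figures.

5770

Series of exponential components: λ_sys = Σ λ_i
λ_sys = 0.00000172 + 0.0000232 + 0.000125 + 0.0000200 + 0.00000336 = 1.7328e-04 /h
MTBF = 1 / λ_sys = 5770 h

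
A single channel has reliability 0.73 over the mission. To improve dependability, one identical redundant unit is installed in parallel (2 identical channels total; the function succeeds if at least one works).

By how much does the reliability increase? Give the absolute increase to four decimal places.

0.1971

R_before = 0.73
R_after = 1 − (1 − 0.73)^2 = 0.9271
ΔR = 0.9271 − 0.73 = 0.1971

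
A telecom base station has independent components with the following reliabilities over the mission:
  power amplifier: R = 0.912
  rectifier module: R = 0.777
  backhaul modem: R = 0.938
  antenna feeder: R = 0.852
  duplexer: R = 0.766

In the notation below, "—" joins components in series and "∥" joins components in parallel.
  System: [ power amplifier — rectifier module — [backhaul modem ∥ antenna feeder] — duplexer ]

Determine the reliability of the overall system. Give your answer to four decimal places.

Parallel (backhaul modem and antenna feeder): 1 − (1 − 0.938000)(1 − 0.852000) = 0.990824
Series (power amplifier, rectifier module, [0.990824], and duplexer): 0.912000 × 0.777000 × 0.990824 × 0.766000 = 0.5378

0.5378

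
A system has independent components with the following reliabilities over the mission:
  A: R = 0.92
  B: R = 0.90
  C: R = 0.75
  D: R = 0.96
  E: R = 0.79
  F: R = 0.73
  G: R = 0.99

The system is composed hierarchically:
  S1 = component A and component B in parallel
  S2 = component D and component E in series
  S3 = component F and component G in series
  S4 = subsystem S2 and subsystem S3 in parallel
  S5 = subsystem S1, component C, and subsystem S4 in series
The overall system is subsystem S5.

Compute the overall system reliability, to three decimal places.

Parallel (A and B): 1 − (1 − 0.92000)(1 − 0.90000) = 0.99200
Series (D and E): 0.96000 × 0.79000 = 0.75840
Series (F and G): 0.73000 × 0.99000 = 0.72270
Parallel ([0.75840] and [0.72270]): 1 − (1 − 0.75840)(1 − 0.72270) = 0.93300
Series ([0.99200], C, and [0.93300]): 0.99200 × 0.75000 × 0.93300 = 0.694

0.694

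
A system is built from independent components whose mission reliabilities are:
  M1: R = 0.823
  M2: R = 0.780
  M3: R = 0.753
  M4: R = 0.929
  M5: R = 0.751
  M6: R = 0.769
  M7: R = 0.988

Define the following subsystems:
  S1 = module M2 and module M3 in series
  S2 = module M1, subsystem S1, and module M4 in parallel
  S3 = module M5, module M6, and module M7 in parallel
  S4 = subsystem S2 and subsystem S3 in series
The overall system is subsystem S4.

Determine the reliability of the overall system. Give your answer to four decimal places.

0.9941

Series (M2 and M3): 0.780000 × 0.753000 = 0.587340
Parallel (M1, [0.587340], and M4): 1 − (1 − 0.823000)(1 − 0.587340)(1 − 0.929000) = 0.994814
Parallel (M5, M6, and M7): 1 − (1 − 0.751000)(1 − 0.769000)(1 − 0.988000) = 0.999310
Series ([0.994814] and [0.999310]): 0.994814 × 0.999310 = 0.9941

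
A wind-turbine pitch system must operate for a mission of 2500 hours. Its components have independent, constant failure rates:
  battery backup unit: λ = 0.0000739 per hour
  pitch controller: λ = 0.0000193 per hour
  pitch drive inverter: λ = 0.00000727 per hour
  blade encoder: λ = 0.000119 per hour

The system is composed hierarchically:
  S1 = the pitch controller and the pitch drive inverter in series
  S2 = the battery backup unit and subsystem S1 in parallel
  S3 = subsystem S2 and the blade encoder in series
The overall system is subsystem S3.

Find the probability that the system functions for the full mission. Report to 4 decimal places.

0.7346

R(battery backup unit) = exp(−0.0000739 × 2500) = 0.831312
R(pitch controller) = exp(−0.0000193 × 2500) = 0.952896
R(pitch drive inverter) = exp(−0.00000727 × 2500) = 0.981989
R(blade encoder) = exp(−0.000119 × 2500) = 0.742673
Series (pitch controller and pitch drive inverter): 0.952896 × 0.981989 = 0.935733
Parallel (battery backup unit and [0.935733]): 1 − (1 − 0.831312)(1 − 0.935733) = 0.989159
Series ([0.989159] and blade encoder): 0.989159 × 0.742673 = 0.7346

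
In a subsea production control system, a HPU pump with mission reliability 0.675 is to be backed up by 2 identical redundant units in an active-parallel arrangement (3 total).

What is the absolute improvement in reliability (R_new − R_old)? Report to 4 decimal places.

R_before = 0.675
R_after = 1 − (1 − 0.675)^3 = 0.9657
ΔR = 0.9657 − 0.675 = 0.2907

0.2907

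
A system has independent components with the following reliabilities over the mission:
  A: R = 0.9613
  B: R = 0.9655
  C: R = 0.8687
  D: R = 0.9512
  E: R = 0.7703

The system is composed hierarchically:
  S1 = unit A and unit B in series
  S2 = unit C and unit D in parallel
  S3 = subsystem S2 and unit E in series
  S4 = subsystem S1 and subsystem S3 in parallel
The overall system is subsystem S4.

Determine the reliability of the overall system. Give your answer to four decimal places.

Series (A and B): 0.961300 × 0.965500 = 0.928135
Parallel (C and D): 1 − (1 − 0.868700)(1 − 0.951200) = 0.993593
Series ([0.993593] and E): 0.993593 × 0.770300 = 0.765365
Parallel ([0.928135] and [0.765365]): 1 − (1 − 0.928135)(1 − 0.765365) = 0.9831

0.9831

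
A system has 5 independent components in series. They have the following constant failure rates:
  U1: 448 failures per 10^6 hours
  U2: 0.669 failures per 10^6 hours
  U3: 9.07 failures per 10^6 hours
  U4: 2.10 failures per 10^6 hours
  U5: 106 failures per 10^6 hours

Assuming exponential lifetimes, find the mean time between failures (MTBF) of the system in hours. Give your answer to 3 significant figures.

Series of exponential components: λ_sys = Σ λ_i
λ_sys = 0.000448 + 0.000000669 + 0.00000907 + 0.00000210 + 0.000106 = 5.6584e-04 /h
MTBF = 1 / λ_sys = 1770 h

1770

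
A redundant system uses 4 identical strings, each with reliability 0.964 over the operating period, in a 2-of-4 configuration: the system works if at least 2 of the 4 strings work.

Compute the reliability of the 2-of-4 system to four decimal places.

R = Σ_{i=2}^{4} C(4,i) p^i (1−p)^{4−i} with p = 0.964
C(4,2)·0.964^2·0.036^2 = 0.007226
C(4,3)·0.964^3·0.036^1 = 0.129001
C(4,4)·0.964^4·0.036^0 = 0.863591
Sum = 0.9998

0.9998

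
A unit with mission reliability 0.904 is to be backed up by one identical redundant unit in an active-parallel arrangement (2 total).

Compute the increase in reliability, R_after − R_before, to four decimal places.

R_before = 0.904
R_after = 1 − (1 − 0.904)^2 = 0.9908
ΔR = 0.9908 − 0.904 = 0.0868

0.0868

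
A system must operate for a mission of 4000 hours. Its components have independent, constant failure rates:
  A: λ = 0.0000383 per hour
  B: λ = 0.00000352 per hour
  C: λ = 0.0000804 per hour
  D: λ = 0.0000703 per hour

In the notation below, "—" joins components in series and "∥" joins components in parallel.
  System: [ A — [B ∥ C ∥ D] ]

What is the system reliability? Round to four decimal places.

R(A) = exp(−0.0000383 × 4000) = 0.857958
R(B) = exp(−0.00000352 × 4000) = 0.986019
R(C) = exp(−0.0000804 × 4000) = 0.724988
R(D) = exp(−0.0000703 × 4000) = 0.754877
Parallel (B, C, and D): 1 − (1 − 0.986019)(1 − 0.724988)(1 − 0.754877) = 0.999058
Series (A and [0.999058]): 0.857958 × 0.999058 = 0.8571

0.8571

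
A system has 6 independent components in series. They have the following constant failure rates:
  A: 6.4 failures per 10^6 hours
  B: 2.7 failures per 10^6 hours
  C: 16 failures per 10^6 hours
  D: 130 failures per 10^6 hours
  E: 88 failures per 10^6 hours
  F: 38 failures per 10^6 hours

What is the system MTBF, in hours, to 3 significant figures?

Series of exponential components: λ_sys = Σ λ_i
λ_sys = 0.0000064 + 0.0000027 + 0.000016 + 0.00013 + 0.000088 + 0.000038 = 2.8110e-04 /h
MTBF = 1 / λ_sys = 3560 h

3560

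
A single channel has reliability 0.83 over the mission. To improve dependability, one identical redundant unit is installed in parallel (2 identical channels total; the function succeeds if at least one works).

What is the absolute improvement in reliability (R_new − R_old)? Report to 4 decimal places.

R_before = 0.83
R_after = 1 − (1 − 0.83)^2 = 0.9711
ΔR = 0.9711 − 0.83 = 0.1411

0.1411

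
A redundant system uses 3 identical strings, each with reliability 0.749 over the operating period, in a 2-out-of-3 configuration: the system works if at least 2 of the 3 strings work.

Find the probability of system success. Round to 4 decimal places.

0.8426

R = Σ_{i=2}^{3} C(3,i) p^i (1−p)^{3−i} with p = 0.749
C(3,2)·0.749^2·0.251^1 = 0.422434
C(3,3)·0.749^3·0.251^0 = 0.420190
Sum = 0.8426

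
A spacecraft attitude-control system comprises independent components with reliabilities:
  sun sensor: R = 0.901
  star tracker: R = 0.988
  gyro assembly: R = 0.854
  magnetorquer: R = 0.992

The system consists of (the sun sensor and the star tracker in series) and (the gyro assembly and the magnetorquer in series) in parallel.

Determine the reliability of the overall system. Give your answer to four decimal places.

0.9832

Series (sun sensor and star tracker): 0.901000 × 0.988000 = 0.890188
Series (gyro assembly and magnetorquer): 0.854000 × 0.992000 = 0.847168
Parallel ([0.890188] and [0.847168]): 1 − (1 − 0.890188)(1 − 0.847168) = 0.9832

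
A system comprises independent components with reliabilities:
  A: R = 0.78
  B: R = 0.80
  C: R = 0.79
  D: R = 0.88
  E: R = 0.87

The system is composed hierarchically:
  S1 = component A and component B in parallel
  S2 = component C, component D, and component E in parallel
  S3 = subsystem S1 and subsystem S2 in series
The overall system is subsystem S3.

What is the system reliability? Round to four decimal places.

0.9529

Parallel (A and B): 1 − (1 − 0.780000)(1 − 0.800000) = 0.956000
Parallel (C, D, and E): 1 − (1 − 0.790000)(1 − 0.880000)(1 − 0.870000) = 0.996724
Series ([0.956000] and [0.996724]): 0.956000 × 0.996724 = 0.9529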